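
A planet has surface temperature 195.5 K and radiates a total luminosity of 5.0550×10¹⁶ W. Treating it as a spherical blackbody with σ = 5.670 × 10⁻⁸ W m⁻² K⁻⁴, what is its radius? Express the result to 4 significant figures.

L = 4πR²σT⁴ ⇒ R = √(L/(4πσT⁴)).
σT⁴ = 82.8267 W/m², so R = √(5.0550×10¹⁶/(4π×82.8267)) = 6.969×10⁶ m.

R ≈ 6.969×10⁶ m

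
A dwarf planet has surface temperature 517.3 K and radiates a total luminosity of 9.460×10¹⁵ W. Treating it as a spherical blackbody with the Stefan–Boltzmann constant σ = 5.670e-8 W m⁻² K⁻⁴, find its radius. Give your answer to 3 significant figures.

L = 4πR²σT⁴ ⇒ R = √(L/(4πσT⁴)).
σT⁴ = 4060.25 W/m², so R = √(9.460×10¹⁵/(4π×4060.25)) = 4.31×10⁵ m.

R ≈ 4.31×10⁵ m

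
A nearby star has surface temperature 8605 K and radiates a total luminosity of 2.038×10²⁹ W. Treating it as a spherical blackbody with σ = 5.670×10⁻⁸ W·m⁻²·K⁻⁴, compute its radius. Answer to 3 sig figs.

R ≈ 7.22×10⁹ m

L = 4πR²σT⁴ ⇒ R = √(L/(4πσT⁴)).
σT⁴ = 3.10876×10⁸ W/m², so R = √(2.038×10²⁹/(4π×3.10876×10⁸)) = 7.22×10⁹ m.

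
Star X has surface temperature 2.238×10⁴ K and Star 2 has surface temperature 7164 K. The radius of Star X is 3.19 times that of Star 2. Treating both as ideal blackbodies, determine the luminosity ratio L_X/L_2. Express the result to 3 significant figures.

L ∝ R²T⁴, so L_X/L_2 = (R_X/R_2)²(T_X/T_2)⁴ = (3.19)² × (2.238×10⁴/7164)⁴ = 10.1761 × 95.2397 = 969.

L_X/L_2 ≈ 969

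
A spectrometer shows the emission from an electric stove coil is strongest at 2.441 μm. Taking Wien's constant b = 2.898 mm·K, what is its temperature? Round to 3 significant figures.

T ≈ 1.19×10³ K

Wien's law gives T = b/λ_max = (2.898×10⁻³ m·K)/(2.441×10⁻⁶ m) = 1.19×10³ K.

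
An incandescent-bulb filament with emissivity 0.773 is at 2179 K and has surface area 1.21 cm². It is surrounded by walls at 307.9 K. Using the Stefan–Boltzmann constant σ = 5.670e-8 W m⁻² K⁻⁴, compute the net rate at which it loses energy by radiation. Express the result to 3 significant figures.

Area A = 1.21 cm² = 1.21×10⁻⁴ m².
Net radiated power P_net = εσA(T⁴ − T₀⁴) = 0.773×5.670×10⁻⁸×1.21×10⁻⁴×(2179⁴ − 307.9⁴).
T⁴ − T₀⁴ = 2.25439×10¹³ − 8.98750×10⁹ = 2.25349×10¹³ K⁴, so P_net = 120 W.

Net loss ≈ 120 W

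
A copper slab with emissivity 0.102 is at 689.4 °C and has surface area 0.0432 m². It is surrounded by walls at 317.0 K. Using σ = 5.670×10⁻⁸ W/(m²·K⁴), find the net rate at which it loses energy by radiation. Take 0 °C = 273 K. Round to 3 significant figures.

Net loss ≈ 212 W

T = 689.4 °C + 273 = 962.4 K.
Area A = 0.0432 m².
Net radiated power P_net = εσA(T⁴ − T₀⁴) = 0.102×5.670×10⁻⁸×0.0432×(962.4⁴ − 317.0⁴).
T⁴ − T₀⁴ = 8.57872×10¹¹ − 1.00980×10¹⁰ = 8.47774×10¹¹ K⁴, so P_net = 212 W.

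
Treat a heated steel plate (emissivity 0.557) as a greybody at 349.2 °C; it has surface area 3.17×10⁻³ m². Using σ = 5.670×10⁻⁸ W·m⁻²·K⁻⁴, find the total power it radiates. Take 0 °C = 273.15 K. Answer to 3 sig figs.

P ≈ 15.0 W

T = 349.2 °C + 273.15 = 622.35 K.
Area A = 3.17×10⁻³ m².
P = εσAT⁴ = 0.557 × 5.670×10⁻⁸ × 3.17×10⁻³ × (622.35)⁴ = 15.0 W.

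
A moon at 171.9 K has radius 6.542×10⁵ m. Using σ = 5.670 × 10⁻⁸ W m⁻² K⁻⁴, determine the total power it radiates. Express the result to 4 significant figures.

Surface area A = 4πR² = 4π(6.542×10⁵ m)² = 5.37813×10¹² m².
P = σAT⁴ = 5.670×10⁻⁸ × 5.37813×10¹² × (171.9)⁴ = 2.663×10¹⁴ W.

P ≈ 2.663×10¹⁴ W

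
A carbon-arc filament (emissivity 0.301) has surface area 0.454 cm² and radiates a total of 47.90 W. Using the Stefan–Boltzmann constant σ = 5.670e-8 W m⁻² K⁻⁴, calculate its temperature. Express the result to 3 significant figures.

T ≈ 2.80×10³ K

Area A = 0.454 cm² = 4.54×10⁻⁵ m².
P = εσAT⁴ ⇒ T = (P/(εσA))^(1/4) = (47.90/(0.301×5.670×10⁻⁸×4.54×10⁻⁵))^(1/4) = 2.80×10³ K.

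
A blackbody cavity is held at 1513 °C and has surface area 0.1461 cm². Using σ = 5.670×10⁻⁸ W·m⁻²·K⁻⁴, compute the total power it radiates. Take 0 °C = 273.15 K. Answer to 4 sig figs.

P ≈ 8.432 W

T = 1513 °C + 273.15 = 1786.15 K.
Area A = 0.1461 cm² = 1.461×10⁻⁵ m².
P = σAT⁴ = 5.670×10⁻⁸ × 1.461×10⁻⁵ × (1786.15)⁴ = 8.432 W.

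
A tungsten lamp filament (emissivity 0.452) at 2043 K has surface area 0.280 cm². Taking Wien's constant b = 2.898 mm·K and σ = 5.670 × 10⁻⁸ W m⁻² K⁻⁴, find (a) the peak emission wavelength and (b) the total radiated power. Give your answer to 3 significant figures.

λ_max ≈ 1.42 μm; P ≈ 12.5 W

(a) λ_max = b/T = 2.898×10⁻³/2043 = 1.419×10⁻⁶ m = 1.42 μm.
Area A = 0.280 cm² = 2.80×10⁻⁵ m².
(b) P = εσAT⁴ = 0.452×5.670×10⁻⁸×2.80×10⁻⁵×(2043)⁴ = 12.5 W.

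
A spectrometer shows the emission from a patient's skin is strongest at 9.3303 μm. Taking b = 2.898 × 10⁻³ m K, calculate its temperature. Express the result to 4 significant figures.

T ≈ 310.6 K

Wien's law gives T = b/λ_max = (2.898×10⁻³ m·K)/(9.3303×10⁻⁶ m) = 310.6 K.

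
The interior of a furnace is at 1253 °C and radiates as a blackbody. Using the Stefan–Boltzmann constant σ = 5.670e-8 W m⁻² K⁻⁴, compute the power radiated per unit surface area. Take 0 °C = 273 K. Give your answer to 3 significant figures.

I ≈ 3.07×10⁵ W/m²

T = 1253 °C + 273 = 1526 K.
Stefan–Boltzmann: I = σT⁴ = 5.670×10⁻⁸ × (1526)⁴ = 3.07×10⁵ W/m².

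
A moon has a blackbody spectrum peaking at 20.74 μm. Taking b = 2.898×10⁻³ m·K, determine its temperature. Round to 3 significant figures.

T ≈ 140 K

Wien's law gives T = b/λ_max = (2.898×10⁻³ m·K)/(2.074×10⁻⁵ m) = 140 K.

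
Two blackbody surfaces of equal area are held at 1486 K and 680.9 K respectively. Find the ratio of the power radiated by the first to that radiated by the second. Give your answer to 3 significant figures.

With equal areas, P₁/P₂ = (T₁/T₂)⁴ = (1486/680.9)⁴ = 22.7.

P₁/P₂ ≈ 22.7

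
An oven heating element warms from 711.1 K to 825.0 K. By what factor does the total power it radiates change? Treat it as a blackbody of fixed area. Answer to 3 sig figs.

P ∝ T⁴, so P₂/P₁ = (T₂/T₁)⁴ = (825.0/711.1)⁴ = (1.16017)⁴ = 1.81.

P₂/P₁ ≈ 1.81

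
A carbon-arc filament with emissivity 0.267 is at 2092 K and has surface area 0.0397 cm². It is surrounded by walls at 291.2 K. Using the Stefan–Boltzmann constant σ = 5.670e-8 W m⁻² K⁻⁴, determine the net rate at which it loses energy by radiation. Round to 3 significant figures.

Area A = 0.0397 cm² = 3.97×10⁻⁶ m².
Net radiated power P_net = εσA(T⁴ − T₀⁴) = 0.267×5.670×10⁻⁸×3.97×10⁻⁶×(2092⁴ − 291.2⁴).
T⁴ − T₀⁴ = 1.91534×10¹³ − 7.19061×10⁹ = 1.91462×10¹³ K⁴, so P_net = 1.15 W.

Net loss ≈ 1.15 W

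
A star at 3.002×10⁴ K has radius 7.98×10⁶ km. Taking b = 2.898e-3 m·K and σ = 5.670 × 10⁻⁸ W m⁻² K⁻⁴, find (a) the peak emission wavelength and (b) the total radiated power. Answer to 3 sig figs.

λ_max ≈ 96.5 nm; P ≈ 3.69×10³¹ W

(a) λ_max = b/T = 2.898×10⁻³/3.002×10⁴ = 9.654×10⁻⁸ m = 96.5 nm.
Surface area A = 4πR² = 4π(7.98×10⁹ m)² = 8.00232×10²⁰ m².
(b) P = σAT⁴ = 5.670×10⁻⁸×8.00232×10²⁰×(3.002×10⁴)⁴ = 3.69×10³¹ W.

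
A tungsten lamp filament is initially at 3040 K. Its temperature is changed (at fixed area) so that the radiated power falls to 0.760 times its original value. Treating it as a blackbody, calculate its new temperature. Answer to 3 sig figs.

P ∝ T⁴, so T₂/T₁ = (P₂/P₁)^(1/4) = (0.760)^(1/4) = 0.933691.
T₂ = 3040 × 0.933691 = 2.84×10³ K.

T₂ ≈ 2.84×10³ K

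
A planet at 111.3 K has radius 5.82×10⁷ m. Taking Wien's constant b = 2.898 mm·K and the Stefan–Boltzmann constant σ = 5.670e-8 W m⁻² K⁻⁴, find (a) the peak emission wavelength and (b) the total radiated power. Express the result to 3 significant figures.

(a) λ_max = b/T = 2.898×10⁻³/111.3 = 2.604×10⁻⁵ m = 26.0 μm.
Surface area A = 4πR² = 4π(5.82×10⁷ m)² = 4.25653×10¹⁶ m².
(b) P = σAT⁴ = 5.670×10⁻⁸×4.25653×10¹⁶×(111.3)⁴ = 3.70×10¹⁷ W.

λ_max ≈ 26.0 μm; P ≈ 3.70×10¹⁷ W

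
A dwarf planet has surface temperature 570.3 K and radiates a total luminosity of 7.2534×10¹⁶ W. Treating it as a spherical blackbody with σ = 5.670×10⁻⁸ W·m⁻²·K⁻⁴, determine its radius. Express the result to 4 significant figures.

L = 4πR²σT⁴ ⇒ R = √(L/(4πσT⁴)).
σT⁴ = 5997.86 W/m², so R = √(7.2534×10¹⁶/(4π×5997.86)) = 9.810×10⁵ m.

R ≈ 9.810×10⁵ m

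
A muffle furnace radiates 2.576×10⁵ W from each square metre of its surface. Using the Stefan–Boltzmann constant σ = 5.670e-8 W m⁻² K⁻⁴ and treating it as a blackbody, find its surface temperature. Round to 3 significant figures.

I = σT⁴, so T = (I/σ)^(1/4) = (2.576×10⁵/(5.670×10⁻⁸))^(1/4) = 1.46×10³ K.

T ≈ 1.46×10³ K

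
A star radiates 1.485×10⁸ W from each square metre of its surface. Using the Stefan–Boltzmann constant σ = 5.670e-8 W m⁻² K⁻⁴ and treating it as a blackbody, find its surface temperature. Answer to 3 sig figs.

T ≈ 7.15×10³ K

I = σT⁴, so T = (I/σ)^(1/4) = (1.485×10⁸/(5.670×10⁻⁸))^(1/4) = 7.15×10³ K.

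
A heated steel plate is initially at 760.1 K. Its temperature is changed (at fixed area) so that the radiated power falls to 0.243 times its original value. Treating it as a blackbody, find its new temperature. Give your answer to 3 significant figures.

P ∝ T⁴, so T₂/T₁ = (P₂/P₁)^(1/4) = (0.243)^(1/4) = 0.702104.
T₂ = 760.1 × 0.702104 = 534 K.

T₂ ≈ 534 K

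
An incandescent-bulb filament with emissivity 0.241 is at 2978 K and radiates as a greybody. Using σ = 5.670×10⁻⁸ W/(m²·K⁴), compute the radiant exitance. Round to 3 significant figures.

I ≈ 1.07×10⁶ W/m²

Stefan–Boltzmann: I = εσT⁴ = 0.241 × 5.670×10⁻⁸ × (2978)⁴ = 1.07×10⁶ W/m².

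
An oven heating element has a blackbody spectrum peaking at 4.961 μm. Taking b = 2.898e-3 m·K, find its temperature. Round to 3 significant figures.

T ≈ 584 K

Wien's law gives T = b/λ_max = (2.898×10⁻³ m·K)/(4.961×10⁻⁶ m) = 584 K.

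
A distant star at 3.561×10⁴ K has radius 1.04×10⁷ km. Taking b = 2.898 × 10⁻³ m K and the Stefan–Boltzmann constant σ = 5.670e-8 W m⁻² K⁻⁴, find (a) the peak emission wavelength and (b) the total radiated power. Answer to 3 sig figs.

(a) λ_max = b/T = 2.898×10⁻³/3.561×10⁴ = 8.138×10⁻⁸ m = 81.4 nm.
Surface area A = 4πR² = 4π(1.04×10¹⁰ m)² = 1.35918×10²¹ m².
(b) P = σAT⁴ = 5.670×10⁻⁸×1.35918×10²¹×(3.561×10⁴)⁴ = 1.24×10³² W.

λ_max ≈ 81.4 nm; P ≈ 1.24×10³² W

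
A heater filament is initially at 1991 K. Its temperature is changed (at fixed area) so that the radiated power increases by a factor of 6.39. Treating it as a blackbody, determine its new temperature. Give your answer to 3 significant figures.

P ∝ T⁴, so T₂/T₁ = (P₂/P₁)^(1/4) = (6.39)^(1/4) = 1.58992.
T₂ = 1991 × 1.58992 = 3.17×10³ K.

T₂ ≈ 3.17×10³ K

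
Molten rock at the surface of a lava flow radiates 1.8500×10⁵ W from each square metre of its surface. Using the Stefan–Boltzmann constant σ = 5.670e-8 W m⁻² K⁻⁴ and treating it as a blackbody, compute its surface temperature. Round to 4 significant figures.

T ≈ 1344 K

I = σT⁴, so T = (I/σ)^(1/4) = (1.8500×10⁵/(5.670×10⁻⁸))^(1/4) = 1344 K.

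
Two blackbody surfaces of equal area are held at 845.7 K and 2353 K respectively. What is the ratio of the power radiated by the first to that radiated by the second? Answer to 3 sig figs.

With equal areas, P₁/P₂ = (T₁/T₂)⁴ = (845.7/2353)⁴ = 0.0167.

P₁/P₂ ≈ 0.0167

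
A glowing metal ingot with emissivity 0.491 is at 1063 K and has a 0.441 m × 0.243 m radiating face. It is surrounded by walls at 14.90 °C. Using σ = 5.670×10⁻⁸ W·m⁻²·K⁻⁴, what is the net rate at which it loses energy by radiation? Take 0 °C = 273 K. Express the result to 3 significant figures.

Surroundings: T = 14.90 °C + 273 = 287.90 K.
Area A = 0.441 × 0.243 = 0.107163 m².
Net radiated power P_net = εσA(T⁴ − T₀⁴) = 0.491×5.670×10⁻⁸×0.107163×(1063⁴ − 287.90⁴).
T⁴ − T₀⁴ = 1.27683×10¹² − 6.87016×10⁹ = 1.26996×10¹² K⁴, so P_net = 3.79×10³ W.

Net loss ≈ 3.79×10³ W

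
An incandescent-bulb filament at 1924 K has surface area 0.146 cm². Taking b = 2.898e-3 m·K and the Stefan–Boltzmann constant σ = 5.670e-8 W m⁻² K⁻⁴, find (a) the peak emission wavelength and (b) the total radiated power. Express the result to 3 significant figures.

λ_max ≈ 1.51 μm; P ≈ 11.3 W

(a) λ_max = b/T = 2.898×10⁻³/1924 = 1.506×10⁻⁶ m = 1.51 μm.
Area A = 0.146 cm² = 1.46×10⁻⁵ m².
(b) P = σAT⁴ = 5.670×10⁻⁸×1.46×10⁻⁵×(1924)⁴ = 11.3 W.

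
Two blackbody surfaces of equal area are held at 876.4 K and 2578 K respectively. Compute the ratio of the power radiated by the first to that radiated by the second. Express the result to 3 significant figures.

P₁/P₂ ≈ 0.0134

With equal areas, P₁/P₂ = (T₁/T₂)⁴ = (876.4/2578)⁴ = 0.0134.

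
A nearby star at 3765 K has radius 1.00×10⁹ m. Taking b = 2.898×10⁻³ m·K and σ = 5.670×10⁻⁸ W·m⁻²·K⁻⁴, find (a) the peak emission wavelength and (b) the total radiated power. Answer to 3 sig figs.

λ_max ≈ 0.770 μm; P ≈ 1.43×10²⁶ W

(a) λ_max = b/T = 2.898×10⁻³/3765 = 7.697×10⁻⁷ m = 0.770 μm.
Surface area A = 4πR² = 4π(1.00×10⁹ m)² = 1.25664×10¹⁹ m².
(b) P = σAT⁴ = 5.670×10⁻⁸×1.25664×10¹⁹×(3765)⁴ = 1.43×10²⁶ W.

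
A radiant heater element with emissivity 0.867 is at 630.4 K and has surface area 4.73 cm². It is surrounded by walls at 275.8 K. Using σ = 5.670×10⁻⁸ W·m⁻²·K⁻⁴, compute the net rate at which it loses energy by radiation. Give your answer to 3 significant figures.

Area A = 4.73 cm² = 4.73×10⁻⁴ m².
Net radiated power P_net = εσA(T⁴ − T₀⁴) = 0.867×5.670×10⁻⁸×4.73×10⁻⁴×(630.4⁴ − 275.8⁴).
T⁴ − T₀⁴ = 1.57930×10¹¹ − 5.78598×10⁹ = 1.52144×10¹¹ K⁴, so P_net = 3.54 W.

Net loss ≈ 3.54 W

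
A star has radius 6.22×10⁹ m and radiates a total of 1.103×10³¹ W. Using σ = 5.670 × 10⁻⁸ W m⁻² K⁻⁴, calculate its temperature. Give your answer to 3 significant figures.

T ≈ 2.52×10⁴ K

Surface area A = 4πR² = 4π(6.22×10⁹ m)² = 4.86173×10²⁰ m².
P = σAT⁴ ⇒ T = (P/(σA))^(1/4) = (1.103×10³¹/(5.670×10⁻⁸×4.86173×10²⁰))^(1/4) = 2.52×10⁴ K.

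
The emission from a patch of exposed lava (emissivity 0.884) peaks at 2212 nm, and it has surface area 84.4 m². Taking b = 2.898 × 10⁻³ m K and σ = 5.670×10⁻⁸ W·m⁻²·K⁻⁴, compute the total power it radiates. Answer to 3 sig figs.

P ≈ 1.25×10⁷ W

Wien's law: T = b/λ_max = 2.898×10⁻³/2.212×10⁻⁶ = 1310.13 K.
Area A = 84.4 m².
Then P = εσAT⁴ = 0.884×5.670×10⁻⁸×84.4×(1310.13)⁴ = 1.25×10⁷ W.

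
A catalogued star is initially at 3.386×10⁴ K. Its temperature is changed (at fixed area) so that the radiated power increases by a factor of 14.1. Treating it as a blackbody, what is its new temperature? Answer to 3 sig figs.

T₂ ≈ 6.56×10⁴ K

P ∝ T⁴, so T₂/T₁ = (P₂/P₁)^(1/4) = (14.1)^(1/4) = 1.93778.
T₂ = 3.386×10⁴ × 1.93778 = 6.56×10⁴ K.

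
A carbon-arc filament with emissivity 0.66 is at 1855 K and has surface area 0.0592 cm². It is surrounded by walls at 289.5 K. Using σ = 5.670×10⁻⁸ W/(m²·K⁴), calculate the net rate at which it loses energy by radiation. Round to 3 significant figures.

Net loss ≈ 2.62 W

Area A = 0.0592 cm² = 5.92×10⁻⁶ m².
Net radiated power P_net = εσA(T⁴ − T₀⁴) = 0.66×5.670×10⁻⁸×5.92×10⁻⁶×(1855⁴ − 289.5⁴).
T⁴ − T₀⁴ = 1.18407×10¹³ − 7.02416×10⁹ = 1.18337×10¹³ K⁴, so P_net = 2.62 W.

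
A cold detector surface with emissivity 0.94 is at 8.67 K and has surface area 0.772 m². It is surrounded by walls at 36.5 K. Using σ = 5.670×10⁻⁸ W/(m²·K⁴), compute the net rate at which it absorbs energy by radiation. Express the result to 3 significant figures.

Net gain ≈ 0.0728 W

Area A = 0.772 m².
Net radiated power P_net = εσA(T⁴ − T₀⁴) = 0.94×5.670×10⁻⁸×0.772×(8.67⁴ − 36.5⁴).
T⁴ − T₀⁴ = 5650.36 − 1.77489×10⁶ = -1.76924×10⁶ K⁴, so P_net = -0.0728 W — negative, meaning a net gain of 0.0728 W.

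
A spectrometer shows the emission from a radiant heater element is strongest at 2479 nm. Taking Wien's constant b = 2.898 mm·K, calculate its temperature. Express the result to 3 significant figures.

Wien's law gives T = b/λ_max = (2.898×10⁻³ m·K)/(2.479×10⁻⁶ m) = 1.17×10³ K.

T ≈ 1.17×10³ K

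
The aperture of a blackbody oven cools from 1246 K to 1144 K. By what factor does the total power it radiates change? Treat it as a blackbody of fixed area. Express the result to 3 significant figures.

P₂/P₁ ≈ 0.711

P ∝ T⁴, so P₂/P₁ = (T₂/T₁)⁴ = (1144/1246)⁴ = (0.918138)⁴ = 0.711.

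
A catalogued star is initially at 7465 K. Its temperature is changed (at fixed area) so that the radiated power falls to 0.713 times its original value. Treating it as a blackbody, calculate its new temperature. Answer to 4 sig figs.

P ∝ T⁴, so T₂/T₁ = (P₂/P₁)^(1/4) = (0.713)^(1/4) = 0.918909.
T₂ = 7465 × 0.918909 = 6860 K.

T₂ ≈ 6860 K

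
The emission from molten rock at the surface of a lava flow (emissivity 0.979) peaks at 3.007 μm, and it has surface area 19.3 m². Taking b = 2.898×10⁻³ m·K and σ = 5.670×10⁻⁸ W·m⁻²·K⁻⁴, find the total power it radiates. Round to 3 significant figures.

Wien's law: T = b/λ_max = 2.898×10⁻³/3.007×10⁻⁶ = 963.751 K.
Area A = 19.3 m².
Then P = εσAT⁴ = 0.979×5.670×10⁻⁸×19.3×(963.751)⁴ = 9.24×10⁵ W.

P ≈ 9.24×10⁵ W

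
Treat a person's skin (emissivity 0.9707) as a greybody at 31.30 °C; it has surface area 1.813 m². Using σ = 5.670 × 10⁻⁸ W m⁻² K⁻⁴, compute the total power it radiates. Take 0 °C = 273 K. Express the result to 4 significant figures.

P ≈ 855.6 W

T = 31.30 °C + 273 = 304.30 K.
Area A = 1.813 m².
P = εσAT⁴ = 0.9707 × 5.670×10⁻⁸ × 1.813 × (304.30)⁴ = 855.6 W.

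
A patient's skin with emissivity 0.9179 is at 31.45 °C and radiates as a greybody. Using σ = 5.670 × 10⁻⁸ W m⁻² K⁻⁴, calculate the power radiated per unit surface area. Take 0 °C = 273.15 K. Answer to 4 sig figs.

T = 31.45 °C + 273.15 = 304.60 K.
Stefan–Boltzmann: I = εσT⁴ = 0.9179 × 5.670×10⁻⁸ × (304.60)⁴ = 448.0 W/m².

I ≈ 448.0 W/m²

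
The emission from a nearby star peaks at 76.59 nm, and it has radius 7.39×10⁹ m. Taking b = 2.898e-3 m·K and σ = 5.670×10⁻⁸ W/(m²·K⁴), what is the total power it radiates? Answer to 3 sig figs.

P ≈ 7.98×10³¹ W

Wien's law: T = b/λ_max = 2.898×10⁻³/7.659×10⁻⁸ = 37837.8 K.
Surface area A = 4πR² = 4π(7.39×10⁹ m)² = 6.86276×10²⁰ m².
Then P = σAT⁴ = 5.670×10⁻⁸×6.86276×10²⁰×(37837.8)⁴ = 7.98×10³¹ W.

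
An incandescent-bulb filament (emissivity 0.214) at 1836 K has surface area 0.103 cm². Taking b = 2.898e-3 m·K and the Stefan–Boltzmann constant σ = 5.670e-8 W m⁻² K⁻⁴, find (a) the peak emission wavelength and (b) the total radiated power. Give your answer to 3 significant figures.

λ_max ≈ 1.58 μm; P ≈ 1.42 W

(a) λ_max = b/T = 2.898×10⁻³/1836 = 1.578×10⁻⁶ m = 1.58 μm.
Area A = 0.103 cm² = 1.03×10⁻⁵ m².
(b) P = εσAT⁴ = 0.214×5.670×10⁻⁸×1.03×10⁻⁵×(1836)⁴ = 1.42 W.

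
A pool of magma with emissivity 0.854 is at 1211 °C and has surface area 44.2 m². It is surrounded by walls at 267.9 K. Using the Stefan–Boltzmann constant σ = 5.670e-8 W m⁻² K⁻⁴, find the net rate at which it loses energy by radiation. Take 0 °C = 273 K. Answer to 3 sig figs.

T = 1211 °C + 273 = 1484 K.
Area A = 44.2 m².
Net radiated power P_net = εσA(T⁴ − T₀⁴) = 0.854×5.670×10⁻⁸×44.2×(1484⁴ − 267.9⁴).
T⁴ − T₀⁴ = 4.84993×10¹² − 5.15099×10⁹ = 4.84478×10¹² K⁴, so P_net = 1.04×10⁷ W.

Net loss ≈ 1.04×10⁷ W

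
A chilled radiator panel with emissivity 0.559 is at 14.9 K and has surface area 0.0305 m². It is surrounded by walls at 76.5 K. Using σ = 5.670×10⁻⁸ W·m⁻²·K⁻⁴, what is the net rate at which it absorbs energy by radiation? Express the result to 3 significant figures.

Area A = 0.0305 m².
Net radiated power P_net = εσA(T⁴ − T₀⁴) = 0.559×5.670×10⁻⁸×0.0305×(14.9⁴ − 76.5⁴).
T⁴ − T₀⁴ = 49288.4 − 3.42488×10⁷ = -3.41995×10⁷ K⁴, so P_net = -0.0331 W — negative, meaning a net gain of 0.0331 W.

Net gain ≈ 0.0331 W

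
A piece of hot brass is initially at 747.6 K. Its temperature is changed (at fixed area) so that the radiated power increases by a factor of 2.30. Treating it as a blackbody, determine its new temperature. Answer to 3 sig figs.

T₂ ≈ 921 K

P ∝ T⁴, so T₂/T₁ = (P₂/P₁)^(1/4) = (2.30)^(1/4) = 1.23149.
T₂ = 747.6 × 1.23149 = 921 K.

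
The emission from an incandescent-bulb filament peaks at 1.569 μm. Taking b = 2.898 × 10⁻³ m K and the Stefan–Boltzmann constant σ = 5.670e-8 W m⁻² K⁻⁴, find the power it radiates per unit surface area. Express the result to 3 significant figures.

I ≈ 6.60×10⁵ W/m²

Wien's law: T = b/λ_max = 2.898×10⁻³/1.569×10⁻⁶ = 1847.04 K.
Then I = σT⁴ = 5.670×10⁻⁸×(1847.04)⁴ = 6.60×10⁵ W/m².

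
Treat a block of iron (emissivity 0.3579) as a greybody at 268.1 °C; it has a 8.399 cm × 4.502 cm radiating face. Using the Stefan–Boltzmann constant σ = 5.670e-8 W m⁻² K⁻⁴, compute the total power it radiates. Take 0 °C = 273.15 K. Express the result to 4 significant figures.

T = 268.1 °C + 273.15 = 541.25 K.
Area A = 0.08399 × 0.04502 = 3.78123×10⁻³ m².
P = εσAT⁴ = 0.3579 × 5.670×10⁻⁸ × 3.78123×10⁻³ × (541.25)⁴ = 6.585 W.

P ≈ 6.585 W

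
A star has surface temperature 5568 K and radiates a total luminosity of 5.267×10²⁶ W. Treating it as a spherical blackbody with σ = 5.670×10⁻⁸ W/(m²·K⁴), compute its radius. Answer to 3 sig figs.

L = 4πR²σT⁴ ⇒ R = √(L/(4πσT⁴)).
σT⁴ = 5.44979×10⁷ W/m², so R = √(5.267×10²⁶/(4π×5.44979×10⁷)) = 8.77×10⁸ m.

R ≈ 8.77×10⁸ m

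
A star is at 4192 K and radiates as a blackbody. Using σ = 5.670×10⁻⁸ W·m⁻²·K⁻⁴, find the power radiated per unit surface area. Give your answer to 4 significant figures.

I ≈ 1.751×10⁷ W/m²

Stefan–Boltzmann: I = σT⁴ = 5.670×10⁻⁸ × (4192)⁴ = 1.751×10⁷ W/m².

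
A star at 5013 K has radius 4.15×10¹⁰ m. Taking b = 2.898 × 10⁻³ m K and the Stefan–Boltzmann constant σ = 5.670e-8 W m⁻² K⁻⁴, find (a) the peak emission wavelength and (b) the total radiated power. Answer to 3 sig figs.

λ_max ≈ 578 nm; P ≈ 7.75×10²⁹ W

(a) λ_max = b/T = 2.898×10⁻³/5013 = 5.781×10⁻⁷ m = 578 nm.
Surface area A = 4πR² = 4π(4.15×10¹⁰ m)² = 2.16424×10²² m².
(b) P = σAT⁴ = 5.670×10⁻⁸×2.16424×10²²×(5013)⁴ = 7.75×10²⁹ W.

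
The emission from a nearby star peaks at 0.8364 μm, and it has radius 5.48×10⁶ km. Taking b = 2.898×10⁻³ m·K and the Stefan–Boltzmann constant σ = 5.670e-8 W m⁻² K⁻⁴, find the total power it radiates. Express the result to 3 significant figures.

P ≈ 3.08×10²⁷ W

Wien's law: T = b/λ_max = 2.898×10⁻³/8.364×10⁻⁷ = 3464.85 K.
Surface area A = 4πR² = 4π(5.48×10⁹ m)² = 3.77373×10²⁰ m².
Then P = σAT⁴ = 5.670×10⁻⁸×3.77373×10²⁰×(3464.85)⁴ = 3.08×10²⁷ W.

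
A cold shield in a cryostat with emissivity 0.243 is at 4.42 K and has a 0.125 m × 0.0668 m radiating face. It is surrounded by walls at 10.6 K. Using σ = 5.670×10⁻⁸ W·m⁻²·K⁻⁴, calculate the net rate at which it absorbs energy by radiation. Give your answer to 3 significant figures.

Net gain ≈ 1.41×10⁻⁶ W

Area A = 0.125 × 0.0668 = 8.35×10⁻³ m².
Net radiated power P_net = εσA(T⁴ − T₀⁴) = 0.243×5.670×10⁻⁸×8.35×10⁻³×(4.42⁴ − 10.6⁴).
T⁴ − T₀⁴ = 381.671 − 12624.8 = -12243.1 K⁴, so P_net = -1.41×10⁻⁶ W — negative, meaning a net gain of 1.41×10⁻⁶ W.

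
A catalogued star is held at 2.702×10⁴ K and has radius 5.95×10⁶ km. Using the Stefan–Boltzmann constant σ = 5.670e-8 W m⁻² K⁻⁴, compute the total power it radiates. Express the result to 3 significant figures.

P ≈ 1.34×10³¹ W

Surface area A = 4πR² = 4π(5.95×10⁹ m)² = 4.44881×10²⁰ m².
P = σAT⁴ = 5.670×10⁻⁸ × 4.44881×10²⁰ × (2.702×10⁴)⁴ = 1.34×10³¹ W.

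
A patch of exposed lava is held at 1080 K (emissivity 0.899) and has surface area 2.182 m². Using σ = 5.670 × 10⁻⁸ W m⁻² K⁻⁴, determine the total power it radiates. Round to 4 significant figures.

Area A = 2.182 m².
P = εσAT⁴ = 0.899 × 5.670×10⁻⁸ × 2.182 × (1080)⁴ = 1.513×10⁵ W.

P ≈ 1.513×10⁵ W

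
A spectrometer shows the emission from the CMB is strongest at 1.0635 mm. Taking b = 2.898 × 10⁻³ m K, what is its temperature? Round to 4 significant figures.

Wien's law gives T = b/λ_max = (2.898×10⁻³ m·K)/(1.0635×10⁻³ m) = 2.725 K.

T ≈ 2.725 K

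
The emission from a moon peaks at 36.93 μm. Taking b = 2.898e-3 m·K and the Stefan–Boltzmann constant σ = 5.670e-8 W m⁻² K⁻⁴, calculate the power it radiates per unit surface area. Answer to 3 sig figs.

I ≈ 2.15 W/m²

Wien's law: T = b/λ_max = 2.898×10⁻³/3.693×10⁻⁵ = 78.4728 K.
Then I = σT⁴ = 5.670×10⁻⁸×(78.4728)⁴ = 2.15 W/m².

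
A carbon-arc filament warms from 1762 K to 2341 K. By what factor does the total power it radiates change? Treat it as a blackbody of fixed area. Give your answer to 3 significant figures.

P₂/P₁ ≈ 3.12

P ∝ T⁴, so P₂/P₁ = (T₂/T₁)⁴ = (2341/1762)⁴ = (1.32860)⁴ = 3.12.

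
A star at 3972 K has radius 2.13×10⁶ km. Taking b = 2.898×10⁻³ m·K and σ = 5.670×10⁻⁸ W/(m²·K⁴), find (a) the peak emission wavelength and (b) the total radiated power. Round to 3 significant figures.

(a) λ_max = b/T = 2.898×10⁻³/3972 = 7.296×10⁻⁷ m = 0.730 μm.
Surface area A = 4πR² = 4π(2.13×10⁹ m)² = 5.70124×10¹⁹ m².
(b) P = σAT⁴ = 5.670×10⁻⁸×5.70124×10¹⁹×(3972)⁴ = 8.05×10²⁶ W.

λ_max ≈ 0.730 μm; P ≈ 8.05×10²⁶ W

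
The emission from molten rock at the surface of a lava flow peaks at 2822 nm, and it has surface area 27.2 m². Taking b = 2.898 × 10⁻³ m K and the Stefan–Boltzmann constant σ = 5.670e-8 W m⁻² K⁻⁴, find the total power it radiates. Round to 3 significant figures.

Wien's law: T = b/λ_max = 2.898×10⁻³/2.822×10⁻⁶ = 1026.93 K.
Area A = 27.2 m².
Then P = σAT⁴ = 5.670×10⁻⁸×27.2×(1026.93)⁴ = 1.72×10⁶ W.

P ≈ 1.72×10⁶ W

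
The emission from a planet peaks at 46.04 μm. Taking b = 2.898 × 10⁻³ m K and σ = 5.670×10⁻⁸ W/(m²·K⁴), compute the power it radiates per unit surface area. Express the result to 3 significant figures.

Wien's law: T = b/λ_max = 2.898×10⁻³/4.604×10⁻⁵ = 62.9453 K.
Then I = σT⁴ = 5.670×10⁻⁸×(62.9453)⁴ = 0.890 W/m².

I ≈ 0.890 W/m²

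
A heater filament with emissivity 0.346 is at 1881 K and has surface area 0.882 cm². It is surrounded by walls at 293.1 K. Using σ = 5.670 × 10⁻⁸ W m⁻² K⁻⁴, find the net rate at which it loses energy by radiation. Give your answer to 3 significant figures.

Area A = 0.882 cm² = 8.82×10⁻⁵ m².
Net radiated power P_net = εσA(T⁴ − T₀⁴) = 0.346×5.670×10⁻⁸×8.82×10⁻⁵×(1881⁴ − 293.1⁴).
T⁴ − T₀⁴ = 1.25186×10¹³ − 7.38012×10⁹ = 1.25112×10¹³ K⁴, so P_net = 21.6 W.

Net loss ≈ 21.6 W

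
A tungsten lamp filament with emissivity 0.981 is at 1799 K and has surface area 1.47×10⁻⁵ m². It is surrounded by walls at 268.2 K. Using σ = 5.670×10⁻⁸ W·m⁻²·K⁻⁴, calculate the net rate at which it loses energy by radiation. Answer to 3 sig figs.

Net loss ≈ 8.56 W

Area A = 1.47×10⁻⁵ m².
Net radiated power P_net = εσA(T⁴ − T₀⁴) = 0.981×5.670×10⁻⁸×1.47×10⁻⁵×(1799⁴ − 268.2⁴).
T⁴ − T₀⁴ = 1.04743×10¹³ − 5.17410×10⁹ = 1.04691×10¹³ K⁴, so P_net = 8.56 W.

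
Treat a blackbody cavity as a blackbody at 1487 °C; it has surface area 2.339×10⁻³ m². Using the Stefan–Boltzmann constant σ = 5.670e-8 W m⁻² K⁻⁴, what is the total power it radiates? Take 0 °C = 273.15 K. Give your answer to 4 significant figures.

T = 1487 °C + 273.15 = 1760.15 K.
Area A = 2.339×10⁻³ m².
P = σAT⁴ = 5.670×10⁻⁸ × 2.339×10⁻³ × (1760.15)⁴ = 1273 W.

P ≈ 1273 W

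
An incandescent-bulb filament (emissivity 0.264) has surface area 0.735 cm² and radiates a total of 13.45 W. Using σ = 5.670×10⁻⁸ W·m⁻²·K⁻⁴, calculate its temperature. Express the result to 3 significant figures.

Area A = 0.735 cm² = 7.35×10⁻⁵ m².
P = εσAT⁴ ⇒ T = (P/(εσA))^(1/4) = (13.45/(0.264×5.670×10⁻⁸×7.35×10⁻⁵))^(1/4) = 1.87×10³ K.

T ≈ 1.87×10³ K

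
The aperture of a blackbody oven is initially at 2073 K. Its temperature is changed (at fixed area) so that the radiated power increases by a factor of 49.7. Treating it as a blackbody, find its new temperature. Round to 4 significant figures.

T₂ ≈ 5504 K

P ∝ T⁴, so T₂/T₁ = (P₂/P₁)^(1/4) = (49.7)^(1/4) = 2.65515.
T₂ = 2073 × 2.65515 = 5504 K.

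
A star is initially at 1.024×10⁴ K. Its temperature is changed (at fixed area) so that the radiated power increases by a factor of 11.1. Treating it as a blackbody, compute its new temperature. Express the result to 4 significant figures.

T₂ ≈ 1.869×10⁴ K

P ∝ T⁴, so T₂/T₁ = (P₂/P₁)^(1/4) = (11.1)^(1/4) = 1.82529.
T₂ = 1.024×10⁴ × 1.82529 = 1.869×10⁴ K.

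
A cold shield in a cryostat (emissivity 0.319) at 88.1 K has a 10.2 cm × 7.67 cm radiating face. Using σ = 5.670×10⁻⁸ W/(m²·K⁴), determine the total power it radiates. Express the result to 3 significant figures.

P ≈ 8.52×10⁻³ W

Area A = 0.102 × 0.0767 = 7.8234×10⁻³ m².
P = εσAT⁴ = 0.319 × 5.670×10⁻⁸ × 7.8234×10⁻³ × (88.1)⁴ = 8.52×10⁻³ W.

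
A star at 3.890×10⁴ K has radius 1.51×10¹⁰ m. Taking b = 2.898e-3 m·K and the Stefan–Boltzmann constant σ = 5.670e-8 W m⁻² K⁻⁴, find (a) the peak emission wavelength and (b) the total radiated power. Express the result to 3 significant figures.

λ_max ≈ 74.5 nm; P ≈ 3.72×10³² W

(a) λ_max = b/T = 2.898×10⁻³/3.890×10⁴ = 7.450×10⁻⁸ m = 74.5 nm.
Surface area A = 4πR² = 4π(1.51×10¹⁰ m)² = 2.86526×10²¹ m².
(b) P = σAT⁴ = 5.670×10⁻⁸×2.86526×10²¹×(3.890×10⁴)⁴ = 3.72×10³² W.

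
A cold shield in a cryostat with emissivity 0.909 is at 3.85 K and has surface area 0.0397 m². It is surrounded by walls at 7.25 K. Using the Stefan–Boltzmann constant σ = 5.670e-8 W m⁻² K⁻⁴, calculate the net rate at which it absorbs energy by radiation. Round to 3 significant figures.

Net gain ≈ 5.20×10⁻⁶ W

Area A = 0.0397 m².
Net radiated power P_net = εσA(T⁴ − T₀⁴) = 0.909×5.670×10⁻⁸×0.0397×(3.85⁴ − 7.25⁴).
T⁴ − T₀⁴ = 219.707 − 2762.82 = -2543.11 K⁴, so P_net = -5.20×10⁻⁶ W — negative, meaning a net gain of 5.20×10⁻⁶ W.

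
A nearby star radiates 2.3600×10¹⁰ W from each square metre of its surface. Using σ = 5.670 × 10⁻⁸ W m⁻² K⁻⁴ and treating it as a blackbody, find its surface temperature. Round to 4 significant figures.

I = σT⁴, so T = (I/σ)^(1/4) = (2.3600×10¹⁰/(5.670×10⁻⁸))^(1/4) = 2.540×10⁴ K.

T ≈ 2.540×10⁴ K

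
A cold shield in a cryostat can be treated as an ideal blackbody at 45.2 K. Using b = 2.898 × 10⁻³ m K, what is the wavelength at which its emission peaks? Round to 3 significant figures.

λ_max ≈ 64.1 μm

Wien's displacement law: λ_max = b/T = (2.898×10⁻³ m·K)/(45.2 K) = 6.412×10⁻⁵ m.
That is 64.1 μm, in the infrared range.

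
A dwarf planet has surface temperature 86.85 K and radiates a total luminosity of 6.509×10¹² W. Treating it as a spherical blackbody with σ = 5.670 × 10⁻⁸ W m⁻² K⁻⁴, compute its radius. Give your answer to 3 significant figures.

R ≈ 4.01×10⁵ m

L = 4πR²σT⁴ ⇒ R = √(L/(4πσT⁴)).
σT⁴ = 3.22599 W/m², so R = √(6.509×10¹²/(4π×3.22599)) = 4.01×10⁵ m.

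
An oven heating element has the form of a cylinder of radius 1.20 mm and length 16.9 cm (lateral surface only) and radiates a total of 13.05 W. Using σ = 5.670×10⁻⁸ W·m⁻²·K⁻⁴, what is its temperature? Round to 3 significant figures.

Lateral area A = 2πrL = 2π×1.20×10⁻³×0.169 = 1.27423×10⁻³ m².
P = σAT⁴ ⇒ T = (P/(σA))^(1/4) = (13.05/(5.670×10⁻⁸×1.27423×10⁻³))^(1/4) = 652 K.

T ≈ 652 K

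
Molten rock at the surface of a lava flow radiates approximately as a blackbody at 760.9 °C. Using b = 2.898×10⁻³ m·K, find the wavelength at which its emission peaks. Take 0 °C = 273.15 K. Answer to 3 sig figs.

λ_max ≈ 2.80×10³ nm

T = 760.9 °C + 273.15 = 1034.05 K.
Wien's displacement law: λ_max = b/T = (2.898×10⁻³ m·K)/(1034.05 K) = 2.803×10⁻⁶ m.
That is 2.80×10³ nm, in the infrared range.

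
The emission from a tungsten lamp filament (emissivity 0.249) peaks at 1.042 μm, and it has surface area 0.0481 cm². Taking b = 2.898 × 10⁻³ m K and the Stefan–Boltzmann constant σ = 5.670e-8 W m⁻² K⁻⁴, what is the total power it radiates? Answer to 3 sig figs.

P ≈ 4.06 W

Wien's law: T = b/λ_max = 2.898×10⁻³/1.042×10⁻⁶ = 2781.19 K.
Area A = 0.0481 cm² = 4.81×10⁻⁶ m².
Then P = εσAT⁴ = 0.249×5.670×10⁻⁸×4.81×10⁻⁶×(2781.19)⁴ = 4.06 W.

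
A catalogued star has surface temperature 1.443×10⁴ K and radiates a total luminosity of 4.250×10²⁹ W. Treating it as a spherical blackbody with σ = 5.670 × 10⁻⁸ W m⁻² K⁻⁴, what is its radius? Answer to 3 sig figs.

L = 4πR²σT⁴ ⇒ R = √(L/(4πσT⁴)).
σT⁴ = 2.45838×10⁹ W/m², so R = √(4.250×10²⁹/(4π×2.45838×10⁹)) = 3.71×10⁹ m.

R ≈ 3.71×10⁹ m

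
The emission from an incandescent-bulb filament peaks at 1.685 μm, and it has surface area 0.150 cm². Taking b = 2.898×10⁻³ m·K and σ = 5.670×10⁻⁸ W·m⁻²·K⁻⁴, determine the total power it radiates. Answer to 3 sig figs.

P ≈ 7.44 W

Wien's law: T = b/λ_max = 2.898×10⁻³/1.685×10⁻⁶ = 1719.88 K.
Area A = 0.150 cm² = 1.50×10⁻⁵ m².
Then P = σAT⁴ = 5.670×10⁻⁸×1.50×10⁻⁵×(1719.88)⁴ = 7.44 W.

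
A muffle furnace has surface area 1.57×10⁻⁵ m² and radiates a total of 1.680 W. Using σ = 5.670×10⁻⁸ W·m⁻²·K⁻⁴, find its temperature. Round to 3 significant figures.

Area A = 1.57×10⁻⁵ m².
P = σAT⁴ ⇒ T = (P/(σA))^(1/4) = (1.680/(5.670×10⁻⁸×1.57×10⁻⁵))^(1/4) = 1.17×10³ K.

T ≈ 1.17×10³ K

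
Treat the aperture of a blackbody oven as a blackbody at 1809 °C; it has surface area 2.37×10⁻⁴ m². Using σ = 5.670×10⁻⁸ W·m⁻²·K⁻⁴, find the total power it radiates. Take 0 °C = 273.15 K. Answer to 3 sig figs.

T = 1809 °C + 273.15 = 2082.15 K.
Area A = 2.37×10⁻⁴ m².
P = σAT⁴ = 5.670×10⁻⁸ × 2.37×10⁻⁴ × (2082.15)⁴ = 253 W.

P ≈ 253 W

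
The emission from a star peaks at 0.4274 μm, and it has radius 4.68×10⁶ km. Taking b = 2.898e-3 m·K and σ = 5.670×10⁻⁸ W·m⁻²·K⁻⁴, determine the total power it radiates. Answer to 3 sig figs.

P ≈ 3.30×10²⁸ W

Wien's law: T = b/λ_max = 2.898×10⁻³/4.274×10⁻⁷ = 6780.53 K.
Surface area A = 4πR² = 4π(4.68×10⁹ m)² = 2.75234×10²⁰ m².
Then P = σAT⁴ = 5.670×10⁻⁸×2.75234×10²⁰×(6780.53)⁴ = 3.30×10²⁸ W.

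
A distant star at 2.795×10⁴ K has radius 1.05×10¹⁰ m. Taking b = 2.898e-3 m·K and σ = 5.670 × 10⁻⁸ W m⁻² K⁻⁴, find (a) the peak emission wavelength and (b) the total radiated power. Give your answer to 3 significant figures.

(a) λ_max = b/T = 2.898×10⁻³/2.795×10⁴ = 1.037×10⁻⁷ m = 104 nm.
Surface area A = 4πR² = 4π(1.05×10¹⁰ m)² = 1.38544×10²¹ m².
(b) P = σAT⁴ = 5.670×10⁻⁸×1.38544×10²¹×(2.795×10⁴)⁴ = 4.79×10³¹ W.

λ_max ≈ 104 nm; P ≈ 4.79×10³¹ W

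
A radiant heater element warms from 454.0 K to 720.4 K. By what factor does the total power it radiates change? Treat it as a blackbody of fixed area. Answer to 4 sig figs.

P₂/P₁ ≈ 6.340

P ∝ T⁴, so P₂/P₁ = (T₂/T₁)⁴ = (720.4/454.0)⁴ = (1.58678)⁴ = 6.340.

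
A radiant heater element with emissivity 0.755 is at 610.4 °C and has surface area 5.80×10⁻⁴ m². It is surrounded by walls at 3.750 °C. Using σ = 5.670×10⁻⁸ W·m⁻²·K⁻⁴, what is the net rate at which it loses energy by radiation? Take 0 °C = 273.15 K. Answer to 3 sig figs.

Net loss ≈ 15.0 W

T = 610.4 °C + 273.15 = 883.55 K.
Surroundings: T = 3.750 °C + 273.15 = 276.900 K.
Area A = 5.80×10⁻⁴ m².
Net radiated power P_net = εσA(T⁴ − T₀⁴) = 0.755×5.670×10⁻⁸×5.80×10⁻⁴×(883.55⁴ − 276.900⁴).
T⁴ − T₀⁴ = 6.09431×10¹¹ − 5.87884×10⁹ = 6.03552×10¹¹ K⁴, so P_net = 15.0 W.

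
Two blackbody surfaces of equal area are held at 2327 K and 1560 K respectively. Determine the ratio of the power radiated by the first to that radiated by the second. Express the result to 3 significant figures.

With equal areas, P₁/P₂ = (T₁/T₂)⁴ = (2327/1560)⁴ = 4.95.

P₁/P₂ ≈ 4.95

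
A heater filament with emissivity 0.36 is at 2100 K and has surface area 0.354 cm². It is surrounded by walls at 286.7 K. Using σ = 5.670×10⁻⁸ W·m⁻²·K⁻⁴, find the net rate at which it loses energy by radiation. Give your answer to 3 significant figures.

Net loss ≈ 14.0 W

Area A = 0.354 cm² = 3.54×10⁻⁵ m².
Net radiated power P_net = εσA(T⁴ − T₀⁴) = 0.36×5.670×10⁻⁸×3.54×10⁻⁵×(2100⁴ − 286.7⁴).
T⁴ − T₀⁴ = 1.94481×10¹³ − 6.75633×10⁹ = 1.94413×10¹³ K⁴, so P_net = 14.0 W.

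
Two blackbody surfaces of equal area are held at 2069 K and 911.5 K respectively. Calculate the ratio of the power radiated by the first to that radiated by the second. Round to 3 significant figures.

With equal areas, P₁/P₂ = (T₁/T₂)⁴ = (2069/911.5)⁴ = 26.5.

P₁/P₂ ≈ 26.5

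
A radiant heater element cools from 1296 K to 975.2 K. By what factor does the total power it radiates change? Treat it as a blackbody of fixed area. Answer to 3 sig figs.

P ∝ T⁴, so P₂/P₁ = (T₂/T₁)⁴ = (975.2/1296)⁴ = (0.752469)⁴ = 0.321.

P₂/P₁ ≈ 0.321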